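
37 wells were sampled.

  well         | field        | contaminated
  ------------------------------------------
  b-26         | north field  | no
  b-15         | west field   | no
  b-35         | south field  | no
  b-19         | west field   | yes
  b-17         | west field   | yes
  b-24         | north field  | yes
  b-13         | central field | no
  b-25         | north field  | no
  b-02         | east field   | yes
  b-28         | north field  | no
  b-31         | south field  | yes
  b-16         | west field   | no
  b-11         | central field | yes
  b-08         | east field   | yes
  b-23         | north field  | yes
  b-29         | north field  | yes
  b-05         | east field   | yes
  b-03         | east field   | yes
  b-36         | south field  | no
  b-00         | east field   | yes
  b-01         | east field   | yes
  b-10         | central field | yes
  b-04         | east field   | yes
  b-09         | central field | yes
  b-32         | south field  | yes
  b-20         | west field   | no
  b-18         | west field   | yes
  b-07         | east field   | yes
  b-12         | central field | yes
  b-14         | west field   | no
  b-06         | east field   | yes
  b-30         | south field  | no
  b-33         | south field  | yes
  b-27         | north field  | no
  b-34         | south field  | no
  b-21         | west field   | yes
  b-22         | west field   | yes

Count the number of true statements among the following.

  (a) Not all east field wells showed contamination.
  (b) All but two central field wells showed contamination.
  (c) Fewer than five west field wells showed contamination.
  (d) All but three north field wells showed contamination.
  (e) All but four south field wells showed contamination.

(a) east field: |A| = 9, |A ∩ B| = 9; needs A ⊄ B (|A ∖ B| ≥ 1) — false.
(b) central field: |A| = 5, |A ∩ B| = 4; needs |A ∖ B| = 2 — false.
(c) west field: |A| = 9, |A ∩ B| = 5; needs |A ∩ B| < 5 — false.
(d) north field: |A| = 7, |A ∩ B| = 3; needs |A ∖ B| = 3 — false.
(e) south field: |A| = 7, |A ∩ B| = 3; needs |A ∖ B| = 4 — true.

1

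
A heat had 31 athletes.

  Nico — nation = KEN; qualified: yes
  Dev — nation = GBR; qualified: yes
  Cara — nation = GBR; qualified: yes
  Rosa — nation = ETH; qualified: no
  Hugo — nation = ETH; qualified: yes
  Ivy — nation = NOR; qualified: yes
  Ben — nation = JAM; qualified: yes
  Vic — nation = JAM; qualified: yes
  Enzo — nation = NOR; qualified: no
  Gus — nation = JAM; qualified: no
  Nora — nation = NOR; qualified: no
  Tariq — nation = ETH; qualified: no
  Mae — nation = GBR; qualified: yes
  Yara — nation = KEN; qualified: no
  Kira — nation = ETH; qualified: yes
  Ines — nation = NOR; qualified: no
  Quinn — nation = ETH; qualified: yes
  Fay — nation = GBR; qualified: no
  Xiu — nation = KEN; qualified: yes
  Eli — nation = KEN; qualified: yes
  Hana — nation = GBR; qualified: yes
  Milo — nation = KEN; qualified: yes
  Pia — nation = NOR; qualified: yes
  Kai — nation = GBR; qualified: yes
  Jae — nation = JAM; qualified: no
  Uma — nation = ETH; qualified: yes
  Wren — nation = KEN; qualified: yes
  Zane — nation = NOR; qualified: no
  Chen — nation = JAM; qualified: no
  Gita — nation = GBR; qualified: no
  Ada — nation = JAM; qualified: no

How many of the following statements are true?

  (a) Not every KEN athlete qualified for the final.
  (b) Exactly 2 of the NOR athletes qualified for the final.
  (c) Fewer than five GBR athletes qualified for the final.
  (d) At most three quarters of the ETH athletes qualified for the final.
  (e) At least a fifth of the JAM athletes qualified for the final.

4

(a) KEN: |A| = 6, |A ∩ B| = 5; needs A ⊄ B (|A ∖ B| ≥ 1) — true.
(b) NOR: |A| = 6, |A ∩ B| = 2; needs |A ∩ B| = 2 — true.
(c) GBR: |A| = 7, |A ∩ B| = 5; needs |A ∩ B| < 5 — false.
(d) ETH: |A| = 6, |A ∩ B| = 4; needs |A ∩ B| / |A| ≤ 3/4 — true.
(e) JAM: |A| = 6, |A ∩ B| = 2; needs |A ∩ B| / |A| ≥ 1/5 — true.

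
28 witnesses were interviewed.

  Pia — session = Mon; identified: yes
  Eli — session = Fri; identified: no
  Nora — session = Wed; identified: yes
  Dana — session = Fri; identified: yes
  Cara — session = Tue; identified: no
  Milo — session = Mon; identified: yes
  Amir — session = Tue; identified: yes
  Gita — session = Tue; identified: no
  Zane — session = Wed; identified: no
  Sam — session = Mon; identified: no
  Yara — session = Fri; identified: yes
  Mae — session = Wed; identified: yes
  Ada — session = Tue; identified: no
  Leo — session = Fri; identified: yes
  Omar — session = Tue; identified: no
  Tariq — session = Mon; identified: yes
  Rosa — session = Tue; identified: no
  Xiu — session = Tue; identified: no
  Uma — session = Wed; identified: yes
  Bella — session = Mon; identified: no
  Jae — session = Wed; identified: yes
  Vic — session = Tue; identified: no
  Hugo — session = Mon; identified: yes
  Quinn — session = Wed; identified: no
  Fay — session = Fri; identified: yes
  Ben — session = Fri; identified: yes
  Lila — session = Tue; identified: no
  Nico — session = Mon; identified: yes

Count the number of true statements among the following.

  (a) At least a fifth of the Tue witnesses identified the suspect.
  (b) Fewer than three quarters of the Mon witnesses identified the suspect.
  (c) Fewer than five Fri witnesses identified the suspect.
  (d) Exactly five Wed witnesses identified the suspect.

(a) Tue: |A| = 9, |A ∩ B| = 1; needs |A ∩ B| / |A| ≥ 1/5 — false.
(b) Mon: |A| = 7, |A ∩ B| = 5; needs |A ∩ B| / |A| < 3/4 — true.
(c) Fri: |A| = 6, |A ∩ B| = 5; needs |A ∩ B| < 5 — false.
(d) Wed: |A| = 6, |A ∩ B| = 4; needs |A ∩ B| = 5 — false.

1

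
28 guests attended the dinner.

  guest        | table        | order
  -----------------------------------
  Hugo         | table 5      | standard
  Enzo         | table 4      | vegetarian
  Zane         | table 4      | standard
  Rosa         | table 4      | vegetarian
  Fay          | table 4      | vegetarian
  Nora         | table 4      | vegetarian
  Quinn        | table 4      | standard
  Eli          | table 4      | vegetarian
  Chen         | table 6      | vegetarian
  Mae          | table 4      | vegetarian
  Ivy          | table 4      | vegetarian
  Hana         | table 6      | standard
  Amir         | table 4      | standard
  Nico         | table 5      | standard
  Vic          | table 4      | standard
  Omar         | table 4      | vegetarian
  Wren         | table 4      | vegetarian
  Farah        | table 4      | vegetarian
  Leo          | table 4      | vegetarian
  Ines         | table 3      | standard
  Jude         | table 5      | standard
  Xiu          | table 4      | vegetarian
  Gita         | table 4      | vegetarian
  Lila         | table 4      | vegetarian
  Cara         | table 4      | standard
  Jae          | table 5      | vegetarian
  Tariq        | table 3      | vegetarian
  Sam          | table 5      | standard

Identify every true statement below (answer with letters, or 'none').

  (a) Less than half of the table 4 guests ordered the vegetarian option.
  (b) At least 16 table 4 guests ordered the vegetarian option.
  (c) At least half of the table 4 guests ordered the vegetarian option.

(c)

|A| = 19, |A ∩ B| = 14, |A ∖ B| = 5.
(a) |A ∩ B| < |A ∖ B|: fails.
(b) |A ∩ B| ≥ 16: fails.
(c) |A ∩ B| ≥ |A ∖ B|: holds.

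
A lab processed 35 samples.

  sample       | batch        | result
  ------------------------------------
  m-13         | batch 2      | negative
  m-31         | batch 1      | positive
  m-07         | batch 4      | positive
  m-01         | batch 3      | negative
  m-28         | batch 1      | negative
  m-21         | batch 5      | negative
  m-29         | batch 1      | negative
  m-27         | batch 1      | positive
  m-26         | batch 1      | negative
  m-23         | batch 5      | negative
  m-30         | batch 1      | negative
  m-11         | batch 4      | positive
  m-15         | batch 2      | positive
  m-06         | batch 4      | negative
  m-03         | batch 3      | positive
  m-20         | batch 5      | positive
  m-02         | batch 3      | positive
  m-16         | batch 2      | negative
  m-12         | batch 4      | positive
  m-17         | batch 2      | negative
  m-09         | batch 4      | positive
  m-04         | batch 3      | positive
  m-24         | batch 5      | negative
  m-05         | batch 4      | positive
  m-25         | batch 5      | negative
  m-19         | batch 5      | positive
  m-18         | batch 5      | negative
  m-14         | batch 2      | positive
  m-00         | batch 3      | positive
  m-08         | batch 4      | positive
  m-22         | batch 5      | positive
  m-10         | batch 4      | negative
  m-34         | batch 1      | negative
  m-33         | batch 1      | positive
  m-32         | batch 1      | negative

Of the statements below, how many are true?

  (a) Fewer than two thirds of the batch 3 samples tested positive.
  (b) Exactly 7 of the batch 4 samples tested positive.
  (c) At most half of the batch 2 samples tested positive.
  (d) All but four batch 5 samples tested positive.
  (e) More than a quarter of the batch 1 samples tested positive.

(a) batch 3: |A| = 5, |A ∩ B| = 4; needs |A ∩ B| / |A| < 2/3 — false.
(b) batch 4: |A| = 8, |A ∩ B| = 6; needs |A ∩ B| = 7 — false.
(c) batch 2: |A| = 5, |A ∩ B| = 2; needs |A ∩ B| ≤ |A ∖ B| — true.
(d) batch 5: |A| = 8, |A ∩ B| = 3; needs |A ∖ B| = 4 — false.
(e) batch 1: |A| = 9, |A ∩ B| = 3; needs |A ∩ B| / |A| > 1/4 — true.

2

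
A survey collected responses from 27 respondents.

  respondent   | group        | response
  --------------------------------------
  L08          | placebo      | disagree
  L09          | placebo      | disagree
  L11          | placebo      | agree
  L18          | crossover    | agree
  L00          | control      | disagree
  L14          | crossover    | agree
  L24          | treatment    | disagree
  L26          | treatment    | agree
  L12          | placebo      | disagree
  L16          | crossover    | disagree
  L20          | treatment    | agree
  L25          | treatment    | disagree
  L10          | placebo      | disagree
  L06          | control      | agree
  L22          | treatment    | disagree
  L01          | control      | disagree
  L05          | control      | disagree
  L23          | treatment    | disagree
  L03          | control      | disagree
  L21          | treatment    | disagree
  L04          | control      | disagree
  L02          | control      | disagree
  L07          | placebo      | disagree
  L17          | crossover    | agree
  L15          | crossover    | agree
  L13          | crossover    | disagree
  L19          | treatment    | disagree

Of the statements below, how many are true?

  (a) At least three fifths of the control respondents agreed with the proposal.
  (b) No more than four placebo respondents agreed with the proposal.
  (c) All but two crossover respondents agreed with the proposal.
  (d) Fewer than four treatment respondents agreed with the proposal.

3

(a) control: |A| = 7, |A ∩ B| = 1; needs |A ∩ B| / |A| ≥ 3/5 — false.
(b) placebo: |A| = 6, |A ∩ B| = 1; needs |A ∩ B| ≤ 4 — true.
(c) crossover: |A| = 6, |A ∩ B| = 4; needs |A ∖ B| = 2 — true.
(d) treatment: |A| = 8, |A ∩ B| = 2; needs |A ∩ B| < 4 — true.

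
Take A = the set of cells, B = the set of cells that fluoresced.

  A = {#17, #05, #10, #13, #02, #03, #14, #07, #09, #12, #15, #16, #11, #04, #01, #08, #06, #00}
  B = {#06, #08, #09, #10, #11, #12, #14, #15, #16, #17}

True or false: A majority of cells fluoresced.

True

Truth condition: |A ∩ B| > |A ∖ B|.
|A| = 18, |A ∩ B| = 10, |A ∖ B| = 8.
10 > 8, so the statement is true.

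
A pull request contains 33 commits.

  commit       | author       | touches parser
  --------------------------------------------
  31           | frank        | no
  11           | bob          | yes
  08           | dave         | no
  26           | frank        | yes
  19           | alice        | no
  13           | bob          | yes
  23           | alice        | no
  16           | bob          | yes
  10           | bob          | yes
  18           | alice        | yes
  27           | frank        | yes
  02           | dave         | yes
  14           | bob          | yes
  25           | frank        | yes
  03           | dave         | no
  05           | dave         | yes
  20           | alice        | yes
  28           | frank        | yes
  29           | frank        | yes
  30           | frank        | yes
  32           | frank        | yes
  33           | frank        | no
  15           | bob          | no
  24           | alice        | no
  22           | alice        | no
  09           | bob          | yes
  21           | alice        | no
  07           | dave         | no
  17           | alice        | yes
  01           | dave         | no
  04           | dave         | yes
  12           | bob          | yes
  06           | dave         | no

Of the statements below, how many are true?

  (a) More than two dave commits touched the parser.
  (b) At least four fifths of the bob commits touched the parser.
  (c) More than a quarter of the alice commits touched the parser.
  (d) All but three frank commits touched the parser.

(a) dave: |A| = 8, |A ∩ B| = 3; needs |A ∩ B| > 2 — true.
(b) bob: |A| = 8, |A ∩ B| = 7; needs |A ∩ B| / |A| ≥ 4/5 — true.
(c) alice: |A| = 8, |A ∩ B| = 3; needs |A ∩ B| / |A| > 1/4 — true.
(d) frank: |A| = 9, |A ∩ B| = 7; needs |A ∖ B| = 3 — false.

3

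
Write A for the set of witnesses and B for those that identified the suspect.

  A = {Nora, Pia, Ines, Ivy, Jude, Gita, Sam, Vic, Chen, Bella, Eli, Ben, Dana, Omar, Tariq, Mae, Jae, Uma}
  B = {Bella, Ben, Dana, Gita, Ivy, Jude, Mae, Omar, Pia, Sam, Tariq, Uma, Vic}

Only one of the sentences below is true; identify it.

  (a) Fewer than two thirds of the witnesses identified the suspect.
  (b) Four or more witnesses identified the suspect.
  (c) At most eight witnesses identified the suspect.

(b)

|A| = 18, |A ∩ B| = 13, |A ∖ B| = 5.
(a) requires |A ∩ B| / |A| < 2/3: false.
(b) requires |A ∩ B| ≥ 4: true.
(c) requires |A ∩ B| ≤ 8: false.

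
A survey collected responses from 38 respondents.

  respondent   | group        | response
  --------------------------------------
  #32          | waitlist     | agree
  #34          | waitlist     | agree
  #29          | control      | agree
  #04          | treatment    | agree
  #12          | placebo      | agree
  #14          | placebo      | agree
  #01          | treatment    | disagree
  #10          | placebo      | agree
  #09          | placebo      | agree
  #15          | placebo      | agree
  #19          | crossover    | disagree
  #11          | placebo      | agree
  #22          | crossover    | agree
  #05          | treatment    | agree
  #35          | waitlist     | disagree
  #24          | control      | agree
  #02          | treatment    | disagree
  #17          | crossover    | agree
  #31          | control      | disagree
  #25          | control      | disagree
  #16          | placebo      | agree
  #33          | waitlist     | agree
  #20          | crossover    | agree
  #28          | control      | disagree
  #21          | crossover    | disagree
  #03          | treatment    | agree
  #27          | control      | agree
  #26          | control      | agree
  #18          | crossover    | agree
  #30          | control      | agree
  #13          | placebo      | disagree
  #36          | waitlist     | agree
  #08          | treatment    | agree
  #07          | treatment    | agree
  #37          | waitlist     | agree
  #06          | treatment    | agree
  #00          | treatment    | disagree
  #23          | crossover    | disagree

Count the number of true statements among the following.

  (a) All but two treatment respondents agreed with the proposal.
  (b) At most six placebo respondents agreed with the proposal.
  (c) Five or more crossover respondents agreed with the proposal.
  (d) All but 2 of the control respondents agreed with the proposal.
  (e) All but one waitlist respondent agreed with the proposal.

1

(a) treatment: |A| = 9, |A ∩ B| = 6; needs |A ∖ B| = 2 — false.
(b) placebo: |A| = 8, |A ∩ B| = 7; needs |A ∩ B| ≤ 6 — false.
(c) crossover: |A| = 7, |A ∩ B| = 4; needs |A ∩ B| ≥ 5 — false.
(d) control: |A| = 8, |A ∩ B| = 5; needs |A ∖ B| = 2 — false.
(e) waitlist: |A| = 6, |A ∩ B| = 5; needs |A ∖ B| = 1 — true.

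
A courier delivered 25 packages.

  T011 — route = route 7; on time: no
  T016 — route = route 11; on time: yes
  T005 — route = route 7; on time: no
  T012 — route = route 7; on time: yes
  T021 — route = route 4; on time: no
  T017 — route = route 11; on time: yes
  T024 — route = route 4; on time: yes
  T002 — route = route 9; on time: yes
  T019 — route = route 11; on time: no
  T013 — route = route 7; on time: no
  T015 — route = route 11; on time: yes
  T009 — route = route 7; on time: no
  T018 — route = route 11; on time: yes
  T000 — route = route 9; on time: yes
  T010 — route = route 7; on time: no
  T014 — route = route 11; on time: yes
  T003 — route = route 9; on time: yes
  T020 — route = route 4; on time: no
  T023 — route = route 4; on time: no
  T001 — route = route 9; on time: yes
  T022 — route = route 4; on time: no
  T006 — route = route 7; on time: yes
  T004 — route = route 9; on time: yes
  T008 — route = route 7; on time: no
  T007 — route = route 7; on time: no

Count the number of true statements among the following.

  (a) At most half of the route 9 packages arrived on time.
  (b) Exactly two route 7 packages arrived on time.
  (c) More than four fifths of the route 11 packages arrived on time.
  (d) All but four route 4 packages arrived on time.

3

(a) route 9: |A| = 5, |A ∩ B| = 5; needs |A ∩ B| ≤ |A ∖ B| — false.
(b) route 7: |A| = 9, |A ∩ B| = 2; needs |A ∩ B| = 2 — true.
(c) route 11: |A| = 6, |A ∩ B| = 5; needs |A ∩ B| / |A| > 4/5 — true.
(d) route 4: |A| = 5, |A ∩ B| = 1; needs |A ∖ B| = 4 — true.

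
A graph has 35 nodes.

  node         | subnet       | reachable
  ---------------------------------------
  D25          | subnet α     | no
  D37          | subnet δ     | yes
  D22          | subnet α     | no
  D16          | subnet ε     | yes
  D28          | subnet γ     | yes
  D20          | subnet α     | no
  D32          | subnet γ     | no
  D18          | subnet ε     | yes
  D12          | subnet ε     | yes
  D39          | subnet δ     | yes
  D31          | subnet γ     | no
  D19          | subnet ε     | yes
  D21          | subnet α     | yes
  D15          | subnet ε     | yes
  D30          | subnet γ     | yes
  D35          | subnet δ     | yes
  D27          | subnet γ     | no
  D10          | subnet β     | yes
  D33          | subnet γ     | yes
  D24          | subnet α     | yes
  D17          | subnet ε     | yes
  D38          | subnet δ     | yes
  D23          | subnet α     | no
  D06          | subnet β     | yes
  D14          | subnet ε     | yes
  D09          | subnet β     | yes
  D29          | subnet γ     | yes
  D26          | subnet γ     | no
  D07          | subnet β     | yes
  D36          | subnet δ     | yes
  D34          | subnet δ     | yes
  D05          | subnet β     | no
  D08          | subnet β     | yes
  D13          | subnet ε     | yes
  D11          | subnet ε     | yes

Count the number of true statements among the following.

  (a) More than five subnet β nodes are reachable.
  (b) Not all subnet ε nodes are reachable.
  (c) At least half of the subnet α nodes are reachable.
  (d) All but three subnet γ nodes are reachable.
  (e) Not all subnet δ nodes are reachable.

0

(a) subnet β: |A| = 6, |A ∩ B| = 5; needs |A ∩ B| > 5 — false.
(b) subnet ε: |A| = 9, |A ∩ B| = 9; needs A ⊄ B (|A ∖ B| ≥ 1) — false.
(c) subnet α: |A| = 6, |A ∩ B| = 2; needs |A ∩ B| ≥ |A ∖ B| — false.
(d) subnet γ: |A| = 8, |A ∩ B| = 4; needs |A ∖ B| = 3 — false.
(e) subnet δ: |A| = 6, |A ∩ B| = 6; needs A ⊄ B (|A ∖ B| ≥ 1) — false.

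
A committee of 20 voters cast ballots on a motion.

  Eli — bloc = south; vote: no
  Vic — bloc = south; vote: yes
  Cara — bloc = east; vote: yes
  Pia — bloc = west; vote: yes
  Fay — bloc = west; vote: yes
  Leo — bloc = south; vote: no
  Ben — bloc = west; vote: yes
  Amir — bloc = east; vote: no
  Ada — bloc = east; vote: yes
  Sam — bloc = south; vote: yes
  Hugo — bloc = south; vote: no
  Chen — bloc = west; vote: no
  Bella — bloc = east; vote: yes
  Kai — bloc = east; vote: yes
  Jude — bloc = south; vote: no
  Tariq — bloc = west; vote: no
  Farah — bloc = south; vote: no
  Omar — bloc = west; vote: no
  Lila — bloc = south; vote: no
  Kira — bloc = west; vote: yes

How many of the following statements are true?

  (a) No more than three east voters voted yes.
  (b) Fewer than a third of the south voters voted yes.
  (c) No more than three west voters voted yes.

(a) east: |A| = 5, |A ∩ B| = 4; needs |A ∩ B| ≤ 3 — false.
(b) south: |A| = 8, |A ∩ B| = 2; needs |A ∩ B| / |A| < 1/3 — true.
(c) west: |A| = 7, |A ∩ B| = 4; needs |A ∩ B| ≤ 3 — false.

1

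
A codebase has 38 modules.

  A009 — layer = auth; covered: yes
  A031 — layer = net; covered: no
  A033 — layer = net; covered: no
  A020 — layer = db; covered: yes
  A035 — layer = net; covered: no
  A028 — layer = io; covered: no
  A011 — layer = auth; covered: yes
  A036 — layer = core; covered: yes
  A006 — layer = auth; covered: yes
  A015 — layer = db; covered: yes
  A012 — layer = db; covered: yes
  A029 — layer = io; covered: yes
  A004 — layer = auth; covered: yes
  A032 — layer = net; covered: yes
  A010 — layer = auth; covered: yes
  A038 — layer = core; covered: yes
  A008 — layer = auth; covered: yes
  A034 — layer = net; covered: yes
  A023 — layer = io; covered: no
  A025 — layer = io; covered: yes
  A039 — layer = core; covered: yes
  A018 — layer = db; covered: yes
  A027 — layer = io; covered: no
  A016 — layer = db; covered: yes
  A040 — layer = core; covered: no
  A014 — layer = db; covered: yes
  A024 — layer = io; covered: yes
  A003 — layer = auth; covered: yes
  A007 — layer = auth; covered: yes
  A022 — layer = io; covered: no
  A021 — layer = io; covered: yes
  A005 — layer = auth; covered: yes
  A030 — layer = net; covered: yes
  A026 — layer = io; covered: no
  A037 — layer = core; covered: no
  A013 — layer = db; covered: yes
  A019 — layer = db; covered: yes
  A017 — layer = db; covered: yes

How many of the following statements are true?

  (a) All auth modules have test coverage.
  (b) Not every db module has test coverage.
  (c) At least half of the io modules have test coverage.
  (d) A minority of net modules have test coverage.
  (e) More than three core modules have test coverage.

(a) auth: |A| = 9, |A ∩ B| = 9; needs A ⊆ B, i.e. every element of A is in B (|A ∖ B| = 0) — true.
(b) db: |A| = 9, |A ∩ B| = 9; needs A ⊄ B (|A ∖ B| ≥ 1) — false.
(c) io: |A| = 9, |A ∩ B| = 4; needs |A ∩ B| ≥ |A ∖ B| — false.
(d) net: |A| = 6, |A ∩ B| = 3; needs |A ∩ B| < |A ∖ B| — false.
(e) core: |A| = 5, |A ∩ B| = 3; needs |A ∩ B| > 3 — false.

1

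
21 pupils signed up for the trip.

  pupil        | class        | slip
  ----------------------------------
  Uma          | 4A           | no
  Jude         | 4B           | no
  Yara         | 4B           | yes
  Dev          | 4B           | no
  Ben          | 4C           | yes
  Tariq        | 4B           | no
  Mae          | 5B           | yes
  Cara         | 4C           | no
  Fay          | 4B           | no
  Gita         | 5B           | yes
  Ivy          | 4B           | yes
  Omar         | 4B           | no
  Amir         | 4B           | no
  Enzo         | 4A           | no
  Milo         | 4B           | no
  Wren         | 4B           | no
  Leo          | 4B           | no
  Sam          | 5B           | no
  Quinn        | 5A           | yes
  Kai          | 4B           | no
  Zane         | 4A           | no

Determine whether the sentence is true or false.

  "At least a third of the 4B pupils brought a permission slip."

Truth condition: |A ∩ B| / |A| ≥ 1/3.
A (the restrictor) = {Jude, Yara, Dev, Tariq, Fay, Ivy, Omar, Amir, Milo, Wren, Leo, Kai}, |A| = 12.
A ∩ B = {Yara, Ivy}, so |A ∩ B| = 2.
A ∖ B = {Jude, Dev, Tariq, Fay, Omar, Amir, Milo, Wren, Leo, Kai}, so |A ∖ B| = 10.
|A ∩ B|/|A| = 2/12, so the statement is false.

False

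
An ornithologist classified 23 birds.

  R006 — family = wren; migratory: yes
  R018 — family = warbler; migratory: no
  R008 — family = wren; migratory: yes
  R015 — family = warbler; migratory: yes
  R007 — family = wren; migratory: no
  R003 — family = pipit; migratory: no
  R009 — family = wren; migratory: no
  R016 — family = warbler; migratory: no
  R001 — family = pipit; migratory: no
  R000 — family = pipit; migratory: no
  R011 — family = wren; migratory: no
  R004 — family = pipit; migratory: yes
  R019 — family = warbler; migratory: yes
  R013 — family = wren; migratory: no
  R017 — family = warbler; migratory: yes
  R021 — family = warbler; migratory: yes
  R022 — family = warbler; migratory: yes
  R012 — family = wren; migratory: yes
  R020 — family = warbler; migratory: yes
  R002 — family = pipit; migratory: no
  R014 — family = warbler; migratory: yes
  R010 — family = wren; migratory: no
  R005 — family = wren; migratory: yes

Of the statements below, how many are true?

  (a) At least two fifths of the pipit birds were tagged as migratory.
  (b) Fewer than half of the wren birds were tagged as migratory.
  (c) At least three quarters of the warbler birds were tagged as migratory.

(a) pipit: |A| = 5, |A ∩ B| = 1; needs |A ∩ B| / |A| ≥ 2/5 — false.
(b) wren: |A| = 9, |A ∩ B| = 4; needs |A ∩ B| < |A ∖ B| — true.
(c) warbler: |A| = 9, |A ∩ B| = 7; needs |A ∩ B| / |A| ≥ 3/4 — true.

2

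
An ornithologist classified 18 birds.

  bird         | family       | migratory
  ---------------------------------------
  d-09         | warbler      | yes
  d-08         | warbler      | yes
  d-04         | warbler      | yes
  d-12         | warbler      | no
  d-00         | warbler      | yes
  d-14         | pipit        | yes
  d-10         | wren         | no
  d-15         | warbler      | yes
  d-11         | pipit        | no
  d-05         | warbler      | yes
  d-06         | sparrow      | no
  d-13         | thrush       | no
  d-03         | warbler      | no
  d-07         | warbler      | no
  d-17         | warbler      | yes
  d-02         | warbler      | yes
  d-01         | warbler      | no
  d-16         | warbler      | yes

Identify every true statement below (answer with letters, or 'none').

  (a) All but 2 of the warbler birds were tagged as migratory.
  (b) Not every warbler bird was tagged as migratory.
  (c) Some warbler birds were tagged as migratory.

|A| = 13, |A ∩ B| = 9, |A ∖ B| = 4.
(a) |A ∖ B| = 2: fails.
(b) A ⊄ B (|A ∖ B| ≥ 1): holds.
(c) A ∩ B ≠ ∅ (|A ∩ B| ≥ 1): holds.

(b), (c)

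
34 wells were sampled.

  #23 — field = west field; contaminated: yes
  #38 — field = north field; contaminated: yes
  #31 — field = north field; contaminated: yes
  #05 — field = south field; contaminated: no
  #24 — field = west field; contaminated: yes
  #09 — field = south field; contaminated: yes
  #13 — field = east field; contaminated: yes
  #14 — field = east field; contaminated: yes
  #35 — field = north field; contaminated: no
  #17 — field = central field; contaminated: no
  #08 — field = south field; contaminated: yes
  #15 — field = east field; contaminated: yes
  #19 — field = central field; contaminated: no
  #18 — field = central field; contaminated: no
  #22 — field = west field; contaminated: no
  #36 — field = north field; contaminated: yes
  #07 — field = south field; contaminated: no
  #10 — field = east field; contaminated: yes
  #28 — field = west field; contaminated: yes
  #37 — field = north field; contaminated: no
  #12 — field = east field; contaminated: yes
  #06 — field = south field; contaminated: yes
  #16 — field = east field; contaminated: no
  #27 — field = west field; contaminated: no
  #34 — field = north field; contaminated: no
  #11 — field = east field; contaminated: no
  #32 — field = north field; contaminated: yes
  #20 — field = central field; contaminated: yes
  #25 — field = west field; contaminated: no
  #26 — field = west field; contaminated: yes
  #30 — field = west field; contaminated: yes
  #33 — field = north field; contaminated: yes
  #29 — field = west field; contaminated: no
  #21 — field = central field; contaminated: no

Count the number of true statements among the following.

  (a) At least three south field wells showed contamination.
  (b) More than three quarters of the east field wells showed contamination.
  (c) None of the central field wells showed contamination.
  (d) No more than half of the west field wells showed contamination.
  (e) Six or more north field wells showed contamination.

1

(a) south field: |A| = 5, |A ∩ B| = 3; needs |A ∩ B| ≥ 3 — true.
(b) east field: |A| = 7, |A ∩ B| = 5; needs |A ∩ B| / |A| > 3/4 — false.
(c) central field: |A| = 5, |A ∩ B| = 1; needs A ∩ B = ∅ (|A ∩ B| = 0) — false.
(d) west field: |A| = 9, |A ∩ B| = 5; needs |A ∩ B| ≤ |A ∖ B| — false.
(e) north field: |A| = 8, |A ∩ B| = 5; needs |A ∩ B| ≥ 6 — false.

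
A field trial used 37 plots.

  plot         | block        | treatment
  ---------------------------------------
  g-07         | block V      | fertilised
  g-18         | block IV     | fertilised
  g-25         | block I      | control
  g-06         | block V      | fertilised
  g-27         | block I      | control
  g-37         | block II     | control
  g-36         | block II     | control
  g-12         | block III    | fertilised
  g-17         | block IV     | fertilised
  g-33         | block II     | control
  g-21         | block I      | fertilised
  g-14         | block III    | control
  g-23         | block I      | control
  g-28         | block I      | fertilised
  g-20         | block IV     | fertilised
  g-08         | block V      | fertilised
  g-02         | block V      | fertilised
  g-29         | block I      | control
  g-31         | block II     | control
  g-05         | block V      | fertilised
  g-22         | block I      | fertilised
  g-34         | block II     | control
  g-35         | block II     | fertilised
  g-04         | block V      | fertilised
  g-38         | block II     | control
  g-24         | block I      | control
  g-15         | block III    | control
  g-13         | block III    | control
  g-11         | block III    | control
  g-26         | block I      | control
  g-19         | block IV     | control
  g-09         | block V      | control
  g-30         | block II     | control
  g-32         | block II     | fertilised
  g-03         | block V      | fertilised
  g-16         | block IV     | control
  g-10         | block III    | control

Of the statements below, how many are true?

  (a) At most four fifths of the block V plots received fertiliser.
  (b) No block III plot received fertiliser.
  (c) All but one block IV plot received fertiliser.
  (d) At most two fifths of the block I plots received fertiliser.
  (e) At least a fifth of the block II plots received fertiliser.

2

(a) block V: |A| = 8, |A ∩ B| = 7; needs |A ∩ B| / |A| ≤ 4/5 — false.
(b) block III: |A| = 6, |A ∩ B| = 1; needs A ∩ B = ∅ (|A ∩ B| = 0) — false.
(c) block IV: |A| = 5, |A ∩ B| = 3; needs |A ∖ B| = 1 — false.
(d) block I: |A| = 9, |A ∩ B| = 3; needs |A ∩ B| / |A| ≤ 2/5 — true.
(e) block II: |A| = 9, |A ∩ B| = 2; needs |A ∩ B| / |A| ≥ 1/5 — true.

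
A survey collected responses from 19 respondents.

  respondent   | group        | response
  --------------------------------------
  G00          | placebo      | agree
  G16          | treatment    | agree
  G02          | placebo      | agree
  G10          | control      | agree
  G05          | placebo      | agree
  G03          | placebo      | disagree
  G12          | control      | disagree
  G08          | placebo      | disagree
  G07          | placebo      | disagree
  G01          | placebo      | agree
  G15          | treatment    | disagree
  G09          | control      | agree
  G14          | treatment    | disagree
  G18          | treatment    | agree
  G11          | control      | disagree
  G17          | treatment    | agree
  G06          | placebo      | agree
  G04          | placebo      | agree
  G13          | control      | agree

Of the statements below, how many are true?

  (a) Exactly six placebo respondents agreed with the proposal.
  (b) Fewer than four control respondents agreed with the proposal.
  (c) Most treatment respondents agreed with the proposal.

(a) placebo: |A| = 9, |A ∩ B| = 6; needs |A ∩ B| = 6 — true.
(b) control: |A| = 5, |A ∩ B| = 3; needs |A ∩ B| < 4 — true.
(c) treatment: |A| = 5, |A ∩ B| = 3; needs |A ∩ B| > |A ∖ B| — true.

3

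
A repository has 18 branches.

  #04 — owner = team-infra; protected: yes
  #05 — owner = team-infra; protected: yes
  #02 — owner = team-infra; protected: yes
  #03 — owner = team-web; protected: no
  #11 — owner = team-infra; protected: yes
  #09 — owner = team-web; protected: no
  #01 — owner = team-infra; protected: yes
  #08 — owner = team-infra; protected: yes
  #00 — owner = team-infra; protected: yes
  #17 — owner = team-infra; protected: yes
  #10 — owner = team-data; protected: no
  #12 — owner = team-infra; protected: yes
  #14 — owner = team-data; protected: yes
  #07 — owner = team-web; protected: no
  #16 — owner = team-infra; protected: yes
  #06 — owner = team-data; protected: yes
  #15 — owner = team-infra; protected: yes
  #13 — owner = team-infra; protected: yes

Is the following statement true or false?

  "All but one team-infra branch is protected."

'All but one team-infra branch is protected' holds iff |A ∖ B| = 1.
A (the restrictor) = {#04, #05, #02, #11, #01, #08, #00, #17, #12, #16, #15, #13}, |A| = 12.
A ∖ B = {}, so |A ∖ B| = 0.
|A ∖ B| = 0, so the statement is false.

False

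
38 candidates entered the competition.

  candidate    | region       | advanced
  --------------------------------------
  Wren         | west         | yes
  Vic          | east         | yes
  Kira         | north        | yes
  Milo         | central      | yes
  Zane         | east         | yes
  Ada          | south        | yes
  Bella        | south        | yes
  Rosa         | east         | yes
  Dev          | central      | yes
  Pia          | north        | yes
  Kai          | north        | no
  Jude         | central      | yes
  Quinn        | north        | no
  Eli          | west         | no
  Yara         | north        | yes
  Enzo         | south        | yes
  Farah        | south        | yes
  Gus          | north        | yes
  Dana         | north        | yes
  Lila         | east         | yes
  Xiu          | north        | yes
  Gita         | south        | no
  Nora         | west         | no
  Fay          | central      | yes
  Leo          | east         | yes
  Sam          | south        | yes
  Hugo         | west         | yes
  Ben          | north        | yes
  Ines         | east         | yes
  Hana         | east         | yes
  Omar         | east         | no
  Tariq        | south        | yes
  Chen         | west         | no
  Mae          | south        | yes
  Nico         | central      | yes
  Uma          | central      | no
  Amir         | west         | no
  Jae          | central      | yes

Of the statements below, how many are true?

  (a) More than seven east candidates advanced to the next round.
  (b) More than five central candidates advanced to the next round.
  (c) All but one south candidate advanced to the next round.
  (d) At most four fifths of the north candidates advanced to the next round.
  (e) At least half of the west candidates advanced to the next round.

3

(a) east: |A| = 8, |A ∩ B| = 7; needs |A ∩ B| > 7 — false.
(b) central: |A| = 7, |A ∩ B| = 6; needs |A ∩ B| > 5 — true.
(c) south: |A| = 8, |A ∩ B| = 7; needs |A ∖ B| = 1 — true.
(d) north: |A| = 9, |A ∩ B| = 7; needs |A ∩ B| / |A| ≤ 4/5 — true.
(e) west: |A| = 6, |A ∩ B| = 2; needs |A ∩ B| ≥ |A ∖ B| — false.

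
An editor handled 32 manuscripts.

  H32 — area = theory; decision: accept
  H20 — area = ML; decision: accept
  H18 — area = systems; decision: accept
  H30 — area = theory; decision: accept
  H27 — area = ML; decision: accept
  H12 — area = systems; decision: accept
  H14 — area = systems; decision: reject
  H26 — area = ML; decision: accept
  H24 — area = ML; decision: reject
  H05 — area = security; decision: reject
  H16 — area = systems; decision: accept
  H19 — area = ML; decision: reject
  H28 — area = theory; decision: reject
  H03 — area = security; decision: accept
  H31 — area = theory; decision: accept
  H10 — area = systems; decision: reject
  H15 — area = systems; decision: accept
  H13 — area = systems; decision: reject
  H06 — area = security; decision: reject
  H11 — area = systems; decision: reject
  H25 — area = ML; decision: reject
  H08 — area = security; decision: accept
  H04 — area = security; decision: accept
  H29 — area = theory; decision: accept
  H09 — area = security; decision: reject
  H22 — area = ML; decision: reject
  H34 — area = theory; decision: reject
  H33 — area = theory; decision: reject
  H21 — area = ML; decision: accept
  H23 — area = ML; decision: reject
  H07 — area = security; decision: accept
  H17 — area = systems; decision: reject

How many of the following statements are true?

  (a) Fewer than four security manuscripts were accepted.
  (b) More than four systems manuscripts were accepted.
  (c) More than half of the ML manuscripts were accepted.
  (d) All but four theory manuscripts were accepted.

(a) security: |A| = 7, |A ∩ B| = 4; needs |A ∩ B| < 4 — false.
(b) systems: |A| = 9, |A ∩ B| = 4; needs |A ∩ B| > 4 — false.
(c) ML: |A| = 9, |A ∩ B| = 4; needs |A ∩ B| > |A ∖ B| — false.
(d) theory: |A| = 7, |A ∩ B| = 4; needs |A ∖ B| = 4 — false.

0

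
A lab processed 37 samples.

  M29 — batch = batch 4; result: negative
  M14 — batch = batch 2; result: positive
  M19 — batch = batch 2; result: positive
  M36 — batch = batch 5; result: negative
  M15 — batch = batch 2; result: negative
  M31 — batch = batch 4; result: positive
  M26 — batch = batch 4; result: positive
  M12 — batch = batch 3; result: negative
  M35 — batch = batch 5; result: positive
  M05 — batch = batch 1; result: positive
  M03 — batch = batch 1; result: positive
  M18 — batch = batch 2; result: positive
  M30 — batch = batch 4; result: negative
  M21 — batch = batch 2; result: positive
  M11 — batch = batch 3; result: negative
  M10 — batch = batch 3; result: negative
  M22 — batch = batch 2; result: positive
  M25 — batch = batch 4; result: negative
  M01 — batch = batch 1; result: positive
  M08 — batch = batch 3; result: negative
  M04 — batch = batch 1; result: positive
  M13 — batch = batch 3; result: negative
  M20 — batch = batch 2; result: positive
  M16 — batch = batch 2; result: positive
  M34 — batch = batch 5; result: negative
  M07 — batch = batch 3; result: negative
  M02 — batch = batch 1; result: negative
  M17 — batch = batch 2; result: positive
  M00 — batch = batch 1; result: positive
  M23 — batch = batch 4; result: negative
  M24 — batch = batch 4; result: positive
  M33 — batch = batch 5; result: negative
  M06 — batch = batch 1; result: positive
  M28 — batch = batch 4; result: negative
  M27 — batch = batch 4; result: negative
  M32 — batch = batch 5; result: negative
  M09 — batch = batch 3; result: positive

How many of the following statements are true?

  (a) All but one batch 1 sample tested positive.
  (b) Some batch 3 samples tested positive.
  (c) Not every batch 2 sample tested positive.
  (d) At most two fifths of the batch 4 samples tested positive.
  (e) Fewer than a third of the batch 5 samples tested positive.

5

(a) batch 1: |A| = 7, |A ∩ B| = 6; needs |A ∖ B| = 1 — true.
(b) batch 3: |A| = 7, |A ∩ B| = 1; needs A ∩ B ≠ ∅ (|A ∩ B| ≥ 1) — true.
(c) batch 2: |A| = 9, |A ∩ B| = 8; needs A ⊄ B (|A ∖ B| ≥ 1) — true.
(d) batch 4: |A| = 9, |A ∩ B| = 3; needs |A ∩ B| / |A| ≤ 2/5 — true.
(e) batch 5: |A| = 5, |A ∩ B| = 1; needs |A ∩ B| / |A| < 1/3 — true.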